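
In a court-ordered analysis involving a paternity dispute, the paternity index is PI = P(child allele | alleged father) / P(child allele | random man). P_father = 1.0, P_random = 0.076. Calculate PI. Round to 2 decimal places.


Paternity Index calculation:
PI = P(allele|father) / P(allele|random)
PI = 1.0 / 0.076
PI = 13.16

13.16


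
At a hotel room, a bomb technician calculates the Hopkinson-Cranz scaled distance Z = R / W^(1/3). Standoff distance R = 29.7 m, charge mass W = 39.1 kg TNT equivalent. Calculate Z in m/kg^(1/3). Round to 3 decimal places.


Scaled distance calculation:
W^(1/3) = 39.1^(1/3) = 3.394107
Z = R / W^(1/3) = 29.7 / 3.394107
Z = 8.750 m/kg^(1/3)

8.750


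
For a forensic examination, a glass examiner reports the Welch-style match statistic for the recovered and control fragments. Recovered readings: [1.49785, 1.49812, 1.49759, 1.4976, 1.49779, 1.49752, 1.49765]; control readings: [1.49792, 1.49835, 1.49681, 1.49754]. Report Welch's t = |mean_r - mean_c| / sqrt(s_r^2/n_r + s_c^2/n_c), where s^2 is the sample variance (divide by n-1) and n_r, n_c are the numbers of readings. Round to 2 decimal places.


Welch's t-criterion for glass RI comparison:
Recovered mean = sum / n_r = 10.48412 / 7 = 1.4977314
Control mean = sum / n_c = 5.99062 / 4 = 1.497655
Recovered sample variance s_r^2 = 4.28476e-08
Control sample variance s_c^2 = 4.26833e-07
Welch SE (unpooled) = sqrt(s_r^2/n_r + s_c^2/n_c) = sqrt(6.12109e-09 + 1.06708e-07) = sqrt(1.12829e-07) = 0.0003359
|mean_r - mean_c| = 7.64286e-05
t = 7.64286e-05 / 0.0003359 = 0.23

0.23


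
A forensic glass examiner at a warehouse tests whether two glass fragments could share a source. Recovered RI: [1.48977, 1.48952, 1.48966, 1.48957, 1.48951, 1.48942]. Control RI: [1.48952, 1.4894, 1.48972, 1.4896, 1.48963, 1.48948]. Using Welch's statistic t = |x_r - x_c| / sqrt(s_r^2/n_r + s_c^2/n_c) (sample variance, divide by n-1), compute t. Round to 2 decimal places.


Welch's t-criterion for glass RI comparison:
Recovered mean = sum / n_r = 8.93745 / 6 = 1.489575
Control mean = sum / n_c = 8.93735 / 6 = 1.4895583
Recovered sample variance s_r^2 = 1.531e-08
Control sample variance s_c^2 = 1.31367e-08
Welch SE (unpooled) = sqrt(s_r^2/n_r + s_c^2/n_c) = sqrt(2.55167e-09 + 2.18944e-09) = sqrt(4.74111e-09) = 6.88557e-05
|mean_r - mean_c| = 1.66667e-05
t = 1.66667e-05 / 6.88557e-05 = 0.24

0.24


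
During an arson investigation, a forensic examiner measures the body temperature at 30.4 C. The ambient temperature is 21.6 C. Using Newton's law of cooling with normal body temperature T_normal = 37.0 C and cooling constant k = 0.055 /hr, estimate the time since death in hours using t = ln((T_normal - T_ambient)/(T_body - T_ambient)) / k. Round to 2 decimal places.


Using Newton's law of cooling:
t = ln((T_normal - T_ambient) / (T_body - T_ambient)) / k
T_normal - T_ambient = 15.4
T_body - T_ambient = 8.8
Ratio = 1.75
ln(ratio) = 0.559616
t = 0.559616 / 0.055 = 10.17 hours

10.17


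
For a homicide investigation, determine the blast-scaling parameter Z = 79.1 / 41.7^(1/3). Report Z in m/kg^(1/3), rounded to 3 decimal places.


Scaled distance calculation:
W^(1/3) = 41.7^(1/3) = 3.467731
Z = R / W^(1/3) = 79.1 / 3.467731
Z = 22.810 m/kg^(1/3)

22.810


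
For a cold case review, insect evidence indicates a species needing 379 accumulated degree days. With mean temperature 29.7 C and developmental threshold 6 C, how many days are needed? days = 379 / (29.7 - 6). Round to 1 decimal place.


Insect development time:
Effective temperature = avg_temp - T_base = 29.7 - 6 = 23.7 C
Days = ADD / effective_temp = 379 / 23.7 = 16.0 days

16.0


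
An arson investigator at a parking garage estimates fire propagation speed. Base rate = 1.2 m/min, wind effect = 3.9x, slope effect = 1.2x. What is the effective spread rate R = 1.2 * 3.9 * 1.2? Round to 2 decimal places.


Fire spread rate calculation:
R = R0 * wind_factor * slope_factor
= 1.2 * 3.9 * 1.2
= 4.68 * 1.2
= 5.62 m/min

5.62


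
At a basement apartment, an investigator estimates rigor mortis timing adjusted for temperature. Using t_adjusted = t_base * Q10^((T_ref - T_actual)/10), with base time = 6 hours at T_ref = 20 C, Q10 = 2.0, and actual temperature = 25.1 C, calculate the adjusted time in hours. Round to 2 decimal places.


Rigor mortis time adjustment:
Exponent = (T_ref - T_actual) / 10 = (20 - 25.1) / 10 = -0.51
Q10 factor = 2.0^-0.51 = 0.70222
t_adjusted = 6 * 0.70222 = 4.21 hours

4.21


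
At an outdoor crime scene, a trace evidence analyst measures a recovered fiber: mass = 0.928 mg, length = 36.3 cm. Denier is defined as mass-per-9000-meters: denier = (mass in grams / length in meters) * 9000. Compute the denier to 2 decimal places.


Denier calculation:
Mass in grams = 0.928 mg / 1000 = 0.000928 g
Length in meters = 36.3 cm / 100 = 0.363 m
Linear density = mass / length = 0.000928 / 0.363 = 0.00255647 g/m
Denier = (g/m) * 9000 = 0.00255647 * 9000 = 23.01

23.01


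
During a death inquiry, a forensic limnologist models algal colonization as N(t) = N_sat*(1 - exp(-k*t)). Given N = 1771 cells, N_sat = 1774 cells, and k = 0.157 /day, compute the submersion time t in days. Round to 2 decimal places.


PMSI from diatom colonization curve:
N / N_sat = 1771 / 1774 = 0.998309
1 - N/N_sat = 0.001691
ln(1 - N/N_sat) = -6.382435
t = -ln(1 - N/N_sat) / k = -(-6.382435) / 0.157 = 40.65 days

40.65


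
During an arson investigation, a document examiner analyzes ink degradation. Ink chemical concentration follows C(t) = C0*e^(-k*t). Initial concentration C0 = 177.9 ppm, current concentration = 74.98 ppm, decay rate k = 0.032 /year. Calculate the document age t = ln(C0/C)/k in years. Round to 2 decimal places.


Document age estimation:
C0/C = 177.9 / 74.98 = 2.372633
ln(C0/C) = 0.864
t = 0.864 / 0.032 = 27.00 years

27.00


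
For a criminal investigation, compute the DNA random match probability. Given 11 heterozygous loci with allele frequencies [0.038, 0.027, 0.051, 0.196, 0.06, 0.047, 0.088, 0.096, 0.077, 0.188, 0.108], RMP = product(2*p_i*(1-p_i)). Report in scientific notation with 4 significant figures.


Computing RMP for 11 loci:
Locus 1: 2 * 0.038 * 0.962 = 0.073112
Locus 2: 2 * 0.027 * 0.973 = 0.052542
Locus 3: 2 * 0.051 * 0.949 = 0.096798
Locus 4: 2 * 0.196 * 0.804 = 0.315168
Locus 5: 2 * 0.06 * 0.94 = 0.1128
Locus 6: 2 * 0.047 * 0.953 = 0.089582
Locus 7: 2 * 0.088 * 0.912 = 0.160512
Locus 8: 2 * 0.096 * 0.904 = 0.173568
Locus 9: 2 * 0.077 * 0.923 = 0.142142
Locus 10: 2 * 0.188 * 0.812 = 0.305312
Locus 11: 2 * 0.108 * 0.892 = 0.192672
RMP = 2.759e-10

2.759e-10


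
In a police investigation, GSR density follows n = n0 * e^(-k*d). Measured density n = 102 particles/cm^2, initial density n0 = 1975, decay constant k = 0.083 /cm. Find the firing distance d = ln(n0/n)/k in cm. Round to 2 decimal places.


GSR distance calculation:
n0/n = 1975 / 102 = 19.362745
ln(n0/n) = 2.963351
d = 2.963351 / 0.083 = 35.70 cm

35.70


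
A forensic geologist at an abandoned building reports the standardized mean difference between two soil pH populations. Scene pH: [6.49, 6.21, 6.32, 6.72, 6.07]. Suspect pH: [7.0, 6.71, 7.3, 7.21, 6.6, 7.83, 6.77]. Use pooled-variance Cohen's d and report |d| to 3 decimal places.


Pooled-variance Cohen's d for soil pH comparison:
Scene mean = 31.81 / 5 = 6.362
Suspect mean = 49.42 / 7 = 7.06
Scene sample variance s_s^2 = 0.06367
Suspect sample variance s_c^2 = 0.182467
Pooled variance = ((n_s-1)*s_s^2 + (n_c-1)*s_c^2) / (n_s + n_c - 2) = 0.134948
Pooled SD = sqrt(0.134948) = 0.367353
Mean difference = -0.698
|d| = |-0.698| / 0.367353 = 1.900

1.900


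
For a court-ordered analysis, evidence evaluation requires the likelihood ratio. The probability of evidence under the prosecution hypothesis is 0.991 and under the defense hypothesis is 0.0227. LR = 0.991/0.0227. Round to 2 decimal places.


Likelihood ratio calculation:
LR = P(E|Hp) / P(E|Hd)
LR = 0.991 / 0.0227
LR = 43.66

43.66


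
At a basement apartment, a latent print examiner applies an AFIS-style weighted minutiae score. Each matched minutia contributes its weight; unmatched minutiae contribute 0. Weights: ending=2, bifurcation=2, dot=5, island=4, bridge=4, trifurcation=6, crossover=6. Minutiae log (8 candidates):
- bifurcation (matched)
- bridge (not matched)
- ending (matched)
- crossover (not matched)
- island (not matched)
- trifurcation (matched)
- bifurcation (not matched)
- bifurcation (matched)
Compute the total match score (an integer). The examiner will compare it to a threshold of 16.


Weighted minutiae match score:
  bifurcation: matched, +2 (running total 2)
  bridge: not matched, +0
  ending: matched, +2 (running total 4)
  crossover: not matched, +0
  island: not matched, +0
  trifurcation: matched, +6 (running total 10)
  bifurcation: not matched, +0
  bifurcation: matched, +2 (running total 12)
Total score = 12
Threshold = 16; verdict = inconclusive

12


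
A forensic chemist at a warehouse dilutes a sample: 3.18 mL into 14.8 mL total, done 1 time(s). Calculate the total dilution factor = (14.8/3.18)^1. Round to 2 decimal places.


Dilution factor calculation:
Single dilution = V_total / V_sample = 14.8 / 3.18 ≈ 4.654088
Number of dilutions = 1
Total DF = (14.8 / 3.18)^1 (full precision, rounded at the end) = 4.65

4.65


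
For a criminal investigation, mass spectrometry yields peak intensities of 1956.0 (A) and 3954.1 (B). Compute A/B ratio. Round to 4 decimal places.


Spectral peak ratio:
Peak A = 1956.0 counts
Peak B = 3954.1 counts
Ratio = 1956.0 / 3954.1 = 0.4947

0.4947


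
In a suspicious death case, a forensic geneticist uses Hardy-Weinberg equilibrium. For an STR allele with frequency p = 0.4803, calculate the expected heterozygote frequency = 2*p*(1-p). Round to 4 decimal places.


Hardy-Weinberg heterozygote frequency:
q = 1 - p = 1 - 0.4803 = 0.5197
2pq = 2 * 0.4803 * 0.5197 = 0.4992

0.4992


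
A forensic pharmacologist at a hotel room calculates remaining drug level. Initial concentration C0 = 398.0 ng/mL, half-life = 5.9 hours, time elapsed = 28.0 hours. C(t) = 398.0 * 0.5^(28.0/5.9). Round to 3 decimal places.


Drug concentration decay:
Number of half-lives = t / t_half = 28.0 / 5.9 = 4.745763
Decay factor = 0.5^4.745763 = 0.03727202
C(t) = 398.0 * 0.03727202 = 14.834 ng/mL

14.834


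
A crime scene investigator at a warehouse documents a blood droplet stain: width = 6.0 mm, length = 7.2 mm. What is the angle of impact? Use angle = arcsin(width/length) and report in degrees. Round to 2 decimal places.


Blood spatter impact angle calculation:
width / length = 6.0 / 7.2 = 0.833333
angle = arcsin(0.833333)
angle = 56.44 degrees

56.44


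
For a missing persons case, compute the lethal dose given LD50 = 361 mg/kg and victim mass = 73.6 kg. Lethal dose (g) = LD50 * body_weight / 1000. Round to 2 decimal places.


Lethal dose calculation:
Lethal dose = LD50 * body_weight / 1000
= 361 * 73.6 / 1000
= 26569.6 / 1000
= 26.57 g

26.57


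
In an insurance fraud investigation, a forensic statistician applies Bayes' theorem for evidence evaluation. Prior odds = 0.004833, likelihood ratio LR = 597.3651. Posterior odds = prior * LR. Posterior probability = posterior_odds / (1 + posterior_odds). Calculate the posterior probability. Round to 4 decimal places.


Bayesian evidence evaluation:
Posterior odds = prior_odds * LR = 0.004833 * 597.3651 = 2.887066
Posterior probability = posterior_odds / (1 + posterior_odds)
= 2.887066 / (1 + 2.887066)
= 2.887066 / 3.887066
= 0.7427

0.7427


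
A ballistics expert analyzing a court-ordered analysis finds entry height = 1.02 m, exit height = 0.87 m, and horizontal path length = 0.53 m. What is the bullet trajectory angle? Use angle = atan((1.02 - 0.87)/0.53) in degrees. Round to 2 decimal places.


Bullet trajectory angle:
Height difference = 1.02 - 0.87 = 0.15 m
angle = atan(0.15 / 0.53)
angle = atan(0.283019)
angle = 15.80 degrees

15.80


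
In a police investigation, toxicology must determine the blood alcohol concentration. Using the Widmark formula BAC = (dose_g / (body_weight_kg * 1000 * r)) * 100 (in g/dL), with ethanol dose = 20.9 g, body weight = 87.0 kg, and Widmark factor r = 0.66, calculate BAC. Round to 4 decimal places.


Applying the Widmark formula:
BAC = (dose_g / (body_wt * 1000 * r)) * 100
Denominator = 87.0 * 1000 * 0.66 = 57420
BAC = (20.9 / 57420) * 100
BAC = 0.0364 g/dL

0.0364


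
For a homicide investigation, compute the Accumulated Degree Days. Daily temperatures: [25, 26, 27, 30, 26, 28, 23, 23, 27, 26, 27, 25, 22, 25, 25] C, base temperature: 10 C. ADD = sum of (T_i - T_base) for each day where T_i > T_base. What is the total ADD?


Computing ADD day by day:
Day 1: max(0, 25 - 10) = 15
Day 2: max(0, 26 - 10) = 16
Day 3: max(0, 27 - 10) = 17
Day 4: max(0, 30 - 10) = 20
Day 5: max(0, 26 - 10) = 16
Day 6: max(0, 28 - 10) = 18
Day 7: max(0, 23 - 10) = 13
Day 8: max(0, 23 - 10) = 13
Day 9: max(0, 27 - 10) = 17
Day 10: max(0, 26 - 10) = 16
Day 11: max(0, 27 - 10) = 17
Day 12: max(0, 25 - 10) = 15
Day 13: max(0, 22 - 10) = 12
Day 14: max(0, 25 - 10) = 15
Day 15: max(0, 25 - 10) = 15
Total ADD = 235

235


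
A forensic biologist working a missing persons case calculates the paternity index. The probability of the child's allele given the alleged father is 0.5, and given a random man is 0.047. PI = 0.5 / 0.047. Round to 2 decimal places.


Paternity Index calculation:
PI = P(allele|father) / P(allele|random)
PI = 0.5 / 0.047
PI = 10.64

10.64


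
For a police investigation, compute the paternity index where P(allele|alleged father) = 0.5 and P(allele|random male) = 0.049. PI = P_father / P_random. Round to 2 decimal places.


Paternity Index calculation:
PI = P(allele|father) / P(allele|random)
PI = 0.5 / 0.049
PI = 10.20

10.20


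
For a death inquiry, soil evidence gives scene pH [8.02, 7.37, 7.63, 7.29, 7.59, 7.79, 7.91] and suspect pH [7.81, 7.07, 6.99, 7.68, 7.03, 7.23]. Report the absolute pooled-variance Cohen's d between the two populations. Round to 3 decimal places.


Pooled-variance Cohen's d for soil pH comparison:
Scene mean = 53.6 / 7 = 7.657143
Suspect mean = 43.81 / 6 = 7.301667
Scene sample variance s_s^2 = 0.072624
Suspect sample variance s_c^2 = 0.126257
Pooled variance = ((n_s-1)*s_s^2 + (n_c-1)*s_c^2) / (n_s + n_c - 2) = 0.097002
Pooled SD = sqrt(0.097002) = 0.311451
Mean difference = 0.355476
|d| = |0.355476| / 0.311451 = 1.141

1.141


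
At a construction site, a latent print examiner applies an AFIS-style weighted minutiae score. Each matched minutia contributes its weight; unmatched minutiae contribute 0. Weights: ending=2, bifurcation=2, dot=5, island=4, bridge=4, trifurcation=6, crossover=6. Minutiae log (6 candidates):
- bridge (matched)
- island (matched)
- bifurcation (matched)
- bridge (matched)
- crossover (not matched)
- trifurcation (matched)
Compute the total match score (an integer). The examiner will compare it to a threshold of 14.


Weighted minutiae match score:
  bridge: matched, +4 (running total 4)
  island: matched, +4 (running total 8)
  bifurcation: matched, +2 (running total 10)
  bridge: matched, +4 (running total 14)
  crossover: not matched, +0
  trifurcation: matched, +6 (running total 20)
Total score = 20
Threshold = 14; verdict = identification

20


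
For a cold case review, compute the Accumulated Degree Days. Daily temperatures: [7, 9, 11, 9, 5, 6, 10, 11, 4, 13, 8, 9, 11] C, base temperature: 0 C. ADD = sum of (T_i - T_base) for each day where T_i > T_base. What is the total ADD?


Computing ADD day by day:
Day 1: max(0, 7 - 0) = 7
Day 2: max(0, 9 - 0) = 9
Day 3: max(0, 11 - 0) = 11
Day 4: max(0, 9 - 0) = 9
Day 5: max(0, 5 - 0) = 5
Day 6: max(0, 6 - 0) = 6
Day 7: max(0, 10 - 0) = 10
Day 8: max(0, 11 - 0) = 11
Day 9: max(0, 4 - 0) = 4
Day 10: max(0, 13 - 0) = 13
Day 11: max(0, 8 - 0) = 8
Day 12: max(0, 9 - 0) = 9
Day 13: max(0, 11 - 0) = 11
Total ADD = 113

113


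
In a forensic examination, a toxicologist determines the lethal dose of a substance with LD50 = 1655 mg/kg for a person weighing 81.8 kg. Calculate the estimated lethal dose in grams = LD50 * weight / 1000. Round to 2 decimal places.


Lethal dose calculation:
Lethal dose = LD50 * body_weight / 1000
= 1655 * 81.8 / 1000
= 135379 / 1000
= 135.38 g

135.38


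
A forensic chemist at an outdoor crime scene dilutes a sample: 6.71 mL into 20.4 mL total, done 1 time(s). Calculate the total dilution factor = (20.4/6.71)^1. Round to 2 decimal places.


Dilution factor calculation:
Single dilution = V_total / V_sample = 20.4 / 6.71 ≈ 3.040238
Number of dilutions = 1
Total DF = (20.4 / 6.71)^1 (full precision, rounded at the end) = 3.04

3.04


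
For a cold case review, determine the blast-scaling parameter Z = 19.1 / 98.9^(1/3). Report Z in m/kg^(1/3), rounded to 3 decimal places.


Scaled distance calculation:
W^(1/3) = 98.9^(1/3) = 4.624507
Z = R / W^(1/3) = 19.1 / 4.624507
Z = 4.130 m/kg^(1/3)

4.130


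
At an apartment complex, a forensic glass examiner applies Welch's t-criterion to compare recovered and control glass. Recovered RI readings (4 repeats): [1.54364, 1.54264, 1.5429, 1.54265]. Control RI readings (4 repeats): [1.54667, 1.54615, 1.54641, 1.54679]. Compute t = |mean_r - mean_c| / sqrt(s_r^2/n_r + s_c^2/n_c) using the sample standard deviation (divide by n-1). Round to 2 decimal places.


Welch's t-criterion for glass RI comparison:
Recovered mean = sum / n_r = 6.17183 / 4 = 1.5429575
Control mean = sum / n_c = 6.18602 / 4 = 1.546505
Recovered sample variance s_r^2 = 2.21492e-07
Control sample variance s_c^2 = 8.11667e-08
Welch SE (unpooled) = sqrt(s_r^2/n_r + s_c^2/n_c) = sqrt(5.53729e-08 + 2.02917e-08) = sqrt(7.56646e-08) = 0.000275072
|mean_r - mean_c| = 0.0035475
t = 0.0035475 / 0.000275072 = 12.90

12.90


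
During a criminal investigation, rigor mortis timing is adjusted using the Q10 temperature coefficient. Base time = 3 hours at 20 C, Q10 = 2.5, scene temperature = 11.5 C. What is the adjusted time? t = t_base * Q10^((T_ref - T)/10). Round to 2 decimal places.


Rigor mortis time adjustment:
Exponent = (T_ref - T_actual) / 10 = (20 - 11.5) / 10 = 0.85
Q10 factor = 2.5^0.85 = 2.17896
t_adjusted = 3 * 2.17896 = 6.54 hours

6.54


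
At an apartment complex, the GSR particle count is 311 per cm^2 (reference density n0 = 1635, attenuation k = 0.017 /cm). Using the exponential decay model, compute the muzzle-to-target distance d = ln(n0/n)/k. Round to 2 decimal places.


GSR distance calculation:
n0/n = 1635 / 311 = 5.257235
ln(n0/n) = 1.659605
d = 1.659605 / 0.017 = 97.62 cm

97.62


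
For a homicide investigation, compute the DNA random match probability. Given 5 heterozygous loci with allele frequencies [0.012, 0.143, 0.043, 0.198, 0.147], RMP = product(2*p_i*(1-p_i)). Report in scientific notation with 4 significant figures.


Computing RMP for 5 loci:
Locus 1: 2 * 0.012 * 0.988 = 0.023712
Locus 2: 2 * 0.143 * 0.857 = 0.245102
Locus 3: 2 * 0.043 * 0.957 = 0.082302
Locus 4: 2 * 0.198 * 0.802 = 0.317592
Locus 5: 2 * 0.147 * 0.853 = 0.250782
RMP = 3.810e-05

3.810e-05


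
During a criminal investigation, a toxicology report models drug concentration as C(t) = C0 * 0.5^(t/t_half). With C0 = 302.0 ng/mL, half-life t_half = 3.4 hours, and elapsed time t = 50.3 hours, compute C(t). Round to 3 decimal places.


Drug concentration decay:
Number of half-lives = t / t_half = 50.3 / 3.4 = 14.794118
Decay factor = 0.5^14.794118 = 0.0000352
C(t) = 302.0 * 0.0000352 = 0.011 ng/mL

0.011


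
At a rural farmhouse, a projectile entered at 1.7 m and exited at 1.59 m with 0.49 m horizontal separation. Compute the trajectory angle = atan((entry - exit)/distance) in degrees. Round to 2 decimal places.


Bullet trajectory angle:
Height difference = 1.7 - 1.59 = 0.11 m
angle = atan(0.11 / 0.49)
angle = atan(0.22449)
angle = 12.65 degrees

12.65


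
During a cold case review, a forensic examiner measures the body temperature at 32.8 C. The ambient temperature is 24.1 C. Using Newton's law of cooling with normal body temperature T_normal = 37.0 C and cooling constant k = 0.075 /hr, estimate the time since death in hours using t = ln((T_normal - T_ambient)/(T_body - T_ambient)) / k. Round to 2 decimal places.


Using Newton's law of cooling:
t = ln((T_normal - T_ambient) / (T_body - T_ambient)) / k
T_normal - T_ambient = 12.9
T_body - T_ambient = 8.7
Ratio = 1.482759
ln(ratio) = 0.393905
t = 0.393905 / 0.075 = 5.25 hours

5.25


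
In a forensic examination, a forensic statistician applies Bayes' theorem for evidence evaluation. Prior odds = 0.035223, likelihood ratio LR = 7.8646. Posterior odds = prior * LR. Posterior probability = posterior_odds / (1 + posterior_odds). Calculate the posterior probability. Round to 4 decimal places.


Bayesian evidence evaluation:
Posterior odds = prior_odds * LR = 0.035223 * 7.8646 = 0.2770148
Posterior probability = posterior_odds / (1 + posterior_odds)
= 0.2770148 / (1 + 0.2770148)
= 0.2770148 / 1.2770148
= 0.2169

0.2169


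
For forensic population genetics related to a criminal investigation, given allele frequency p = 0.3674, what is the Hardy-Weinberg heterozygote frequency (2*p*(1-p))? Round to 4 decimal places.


Hardy-Weinberg heterozygote frequency:
q = 1 - p = 1 - 0.3674 = 0.6326
2pq = 2 * 0.3674 * 0.6326 = 0.4648

0.4648


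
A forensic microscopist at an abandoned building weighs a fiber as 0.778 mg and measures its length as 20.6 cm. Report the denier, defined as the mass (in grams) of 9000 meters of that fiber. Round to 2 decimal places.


Denier calculation:
Mass in grams = 0.778 mg / 1000 = 0.000778 g
Length in meters = 20.6 cm / 100 = 0.206 m
Linear density = mass / length = 0.000778 / 0.206 = 0.0037767 g/m
Denier = (g/m) * 9000 = 0.0037767 * 9000 = 33.99

33.99


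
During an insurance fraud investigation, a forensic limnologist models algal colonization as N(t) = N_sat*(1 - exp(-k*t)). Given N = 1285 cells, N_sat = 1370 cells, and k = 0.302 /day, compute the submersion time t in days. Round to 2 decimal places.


PMSI from diatom colonization curve:
N / N_sat = 1285 / 1370 = 0.937956
1 - N/N_sat = 0.062044
ln(1 - N/N_sat) = -2.779911
t = -ln(1 - N/N_sat) / k = -(-2.779911) / 0.302 = 9.21 days

9.21


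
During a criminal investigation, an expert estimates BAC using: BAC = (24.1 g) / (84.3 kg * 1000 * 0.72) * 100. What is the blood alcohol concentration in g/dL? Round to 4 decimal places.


Applying the Widmark formula:
BAC = (dose_g / (body_wt * 1000 * r)) * 100
Denominator = 84.3 * 1000 * 0.72 = 60696
BAC = (24.1 / 60696) * 100
BAC = 0.0397 g/dL

0.0397


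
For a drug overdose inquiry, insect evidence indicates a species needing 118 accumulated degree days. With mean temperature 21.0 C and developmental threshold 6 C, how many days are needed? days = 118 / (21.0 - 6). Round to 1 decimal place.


Insect development time:
Effective temperature = avg_temp - T_base = 21.0 - 6 = 15.0 C
Days = ADD / effective_temp = 118 / 15.0 = 7.9 days

7.9


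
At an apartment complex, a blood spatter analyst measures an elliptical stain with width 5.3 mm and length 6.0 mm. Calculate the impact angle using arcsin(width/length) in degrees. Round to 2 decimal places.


Blood spatter impact angle calculation:
width / length = 5.3 / 6.0 = 0.883333
angle = arcsin(0.883333)
angle = 62.05 degrees

62.05


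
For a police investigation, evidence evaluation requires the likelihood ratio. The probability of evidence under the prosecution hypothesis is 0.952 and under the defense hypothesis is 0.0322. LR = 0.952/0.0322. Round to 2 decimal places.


Likelihood ratio calculation:
LR = P(E|Hp) / P(E|Hd)
LR = 0.952 / 0.0322
LR = 29.57

29.57


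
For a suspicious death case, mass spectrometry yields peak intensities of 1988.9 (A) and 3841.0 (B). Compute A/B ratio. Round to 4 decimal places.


Spectral peak ratio:
Peak A = 1988.9 counts
Peak B = 3841.0 counts
Ratio = 1988.9 / 3841.0 = 0.5178

0.5178


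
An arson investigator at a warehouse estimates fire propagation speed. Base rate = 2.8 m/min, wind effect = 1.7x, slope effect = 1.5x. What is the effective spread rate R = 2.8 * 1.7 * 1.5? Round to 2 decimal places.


Fire spread rate calculation:
R = R0 * wind_factor * slope_factor
= 2.8 * 1.7 * 1.5
= 4.76 * 1.5
= 7.14 m/min

7.14


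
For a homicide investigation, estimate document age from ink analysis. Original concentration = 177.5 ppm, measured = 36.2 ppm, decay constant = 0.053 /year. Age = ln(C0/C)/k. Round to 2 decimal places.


Document age estimation:
C0/C = 177.5 / 36.2 = 4.903315
ln(C0/C) = 1.589912
t = 1.589912 / 0.053 = 30.00 years

30.00


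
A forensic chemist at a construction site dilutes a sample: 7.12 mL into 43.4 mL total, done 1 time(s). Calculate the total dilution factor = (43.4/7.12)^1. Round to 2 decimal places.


Dilution factor calculation:
Single dilution = V_total / V_sample = 43.4 / 7.12 ≈ 6.095506
Number of dilutions = 1
Total DF = (43.4 / 7.12)^1 (full precision, rounded at the end) = 6.10

6.10


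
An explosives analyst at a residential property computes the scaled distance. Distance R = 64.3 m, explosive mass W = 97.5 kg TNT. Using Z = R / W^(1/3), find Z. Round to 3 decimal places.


Scaled distance calculation:
W^(1/3) = 97.5^(1/3) = 4.602582
Z = R / W^(1/3) = 64.3 / 4.602582
Z = 13.970 m/kg^(1/3)

13.970


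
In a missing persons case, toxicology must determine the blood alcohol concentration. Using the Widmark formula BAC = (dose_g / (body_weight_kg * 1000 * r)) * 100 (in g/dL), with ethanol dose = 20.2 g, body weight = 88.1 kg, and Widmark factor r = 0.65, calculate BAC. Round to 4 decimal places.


Applying the Widmark formula:
BAC = (dose_g / (body_wt * 1000 * r)) * 100
Denominator = 88.1 * 1000 * 0.65 = 57265
BAC = (20.2 / 57265) * 100
BAC = 0.0353 g/dL

0.0353


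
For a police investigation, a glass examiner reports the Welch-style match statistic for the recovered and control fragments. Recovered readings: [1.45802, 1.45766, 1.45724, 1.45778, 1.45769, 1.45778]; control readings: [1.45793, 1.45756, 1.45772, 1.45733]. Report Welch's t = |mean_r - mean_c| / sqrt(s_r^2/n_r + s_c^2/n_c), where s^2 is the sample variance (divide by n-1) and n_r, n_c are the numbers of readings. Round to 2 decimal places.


Welch's t-criterion for glass RI comparison:
Recovered mean = sum / n_r = 8.74617 / 6 = 1.457695
Control mean = sum / n_c = 5.83054 / 4 = 1.457635
Recovered sample variance s_r^2 = 6.567e-08
Control sample variance s_c^2 = 6.43e-08
Welch SE (unpooled) = sqrt(s_r^2/n_r + s_c^2/n_c) = sqrt(1.0945e-08 + 1.6075e-08) = sqrt(2.702e-08) = 0.000164378
|mean_r - mean_c| = 6e-05
t = 6e-05 / 0.000164378 = 0.37

0.37


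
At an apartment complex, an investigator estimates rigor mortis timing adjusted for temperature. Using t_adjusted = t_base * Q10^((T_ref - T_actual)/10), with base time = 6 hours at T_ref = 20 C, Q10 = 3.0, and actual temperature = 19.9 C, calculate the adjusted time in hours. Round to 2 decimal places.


Rigor mortis time adjustment:
Exponent = (T_ref - T_actual) / 10 = (20 - 19.9) / 10 = 0.01
Q10 factor = 3.0^0.01 = 1.01105
t_adjusted = 6 * 1.01105 = 6.07 hours

6.07


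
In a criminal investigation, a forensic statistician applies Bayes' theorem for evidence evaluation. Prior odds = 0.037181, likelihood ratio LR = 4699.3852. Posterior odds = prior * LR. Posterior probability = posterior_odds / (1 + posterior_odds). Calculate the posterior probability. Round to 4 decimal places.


Bayesian evidence evaluation:
Posterior odds = prior_odds * LR = 0.037181 * 4699.3852 = 174.7278
Posterior probability = posterior_odds / (1 + posterior_odds)
= 174.7278 / (1 + 174.7278)
= 174.7278 / 175.7278
= 0.9943

0.9943


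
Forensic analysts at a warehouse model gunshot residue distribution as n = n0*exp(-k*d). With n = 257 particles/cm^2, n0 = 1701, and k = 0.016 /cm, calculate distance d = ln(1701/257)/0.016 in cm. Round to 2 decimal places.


GSR distance calculation:
n0/n = 1701 / 257 = 6.618677
ln(n0/n) = 1.889896
d = 1.889896 / 0.016 = 118.12 cm

118.12


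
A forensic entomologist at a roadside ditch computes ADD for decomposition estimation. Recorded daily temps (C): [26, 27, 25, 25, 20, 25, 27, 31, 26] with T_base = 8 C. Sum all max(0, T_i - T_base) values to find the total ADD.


Computing ADD day by day:
Day 1: max(0, 26 - 8) = 18
Day 2: max(0, 27 - 8) = 19
Day 3: max(0, 25 - 8) = 17
Day 4: max(0, 25 - 8) = 17
Day 5: max(0, 20 - 8) = 12
Day 6: max(0, 25 - 8) = 17
Day 7: max(0, 27 - 8) = 19
Day 8: max(0, 31 - 8) = 23
Day 9: max(0, 26 - 8) = 18
Total ADD = 160

160


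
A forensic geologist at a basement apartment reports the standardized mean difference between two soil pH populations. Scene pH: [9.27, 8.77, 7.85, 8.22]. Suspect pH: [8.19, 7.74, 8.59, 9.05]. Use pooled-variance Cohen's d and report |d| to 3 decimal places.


Pooled-variance Cohen's d for soil pH comparison:
Scene mean = 34.11 / 4 = 8.5275
Suspect mean = 33.57 / 4 = 8.3925
Scene sample variance s_s^2 = 0.387892
Suspect sample variance s_c^2 = 0.312692
Pooled variance = ((n_s-1)*s_s^2 + (n_c-1)*s_c^2) / (n_s + n_c - 2) = 0.350292
Pooled SD = sqrt(0.350292) = 0.591855
Mean difference = 0.135
|d| = |0.135| / 0.591855 = 0.228

0.228


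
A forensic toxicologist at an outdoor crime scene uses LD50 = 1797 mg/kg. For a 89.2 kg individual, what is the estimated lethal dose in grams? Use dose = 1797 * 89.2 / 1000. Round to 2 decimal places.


Lethal dose calculation:
Lethal dose = LD50 * body_weight / 1000
= 1797 * 89.2 / 1000
= 160292.4 / 1000
= 160.29 g

160.29


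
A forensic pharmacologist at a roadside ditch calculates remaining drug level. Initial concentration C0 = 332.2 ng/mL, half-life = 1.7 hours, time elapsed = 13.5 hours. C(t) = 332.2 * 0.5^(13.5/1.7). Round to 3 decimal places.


Drug concentration decay:
Number of half-lives = t / t_half = 13.5 / 1.7 = 7.941176
Decay factor = 0.5^7.941176 = 0.00406881
C(t) = 332.2 * 0.00406881 = 1.352 ng/mL

1.352


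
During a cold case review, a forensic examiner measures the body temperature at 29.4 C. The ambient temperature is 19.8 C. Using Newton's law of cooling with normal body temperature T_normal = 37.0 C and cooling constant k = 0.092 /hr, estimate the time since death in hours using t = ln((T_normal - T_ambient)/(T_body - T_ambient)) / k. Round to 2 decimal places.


Using Newton's law of cooling:
t = ln((T_normal - T_ambient) / (T_body - T_ambient)) / k
T_normal - T_ambient = 17.2
T_body - T_ambient = 9.6
Ratio = 1.791667
ln(ratio) = 0.583146
t = 0.583146 / 0.092 = 6.34 hours

6.34


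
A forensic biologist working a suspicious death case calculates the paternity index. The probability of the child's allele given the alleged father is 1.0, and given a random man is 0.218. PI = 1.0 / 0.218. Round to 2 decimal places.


Paternity Index calculation:
PI = P(allele|father) / P(allele|random)
PI = 1.0 / 0.218
PI = 4.59

4.59


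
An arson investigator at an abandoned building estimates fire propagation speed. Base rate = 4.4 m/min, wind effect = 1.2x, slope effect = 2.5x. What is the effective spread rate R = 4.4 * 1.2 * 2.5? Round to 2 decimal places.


Fire spread rate calculation:
R = R0 * wind_factor * slope_factor
= 4.4 * 1.2 * 2.5
= 5.28 * 2.5
= 13.20 m/min

13.20


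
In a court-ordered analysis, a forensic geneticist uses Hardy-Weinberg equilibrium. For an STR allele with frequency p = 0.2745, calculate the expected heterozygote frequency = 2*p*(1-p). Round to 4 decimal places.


Hardy-Weinberg heterozygote frequency:
q = 1 - p = 1 - 0.2745 = 0.7255
2pq = 2 * 0.2745 * 0.7255 = 0.3983

0.3983


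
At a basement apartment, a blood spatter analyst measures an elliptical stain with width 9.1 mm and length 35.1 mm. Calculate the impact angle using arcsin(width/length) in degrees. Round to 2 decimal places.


Blood spatter impact angle calculation:
width / length = 9.1 / 35.1 = 0.259259
angle = arcsin(0.259259)
angle = 15.03 degrees

15.03


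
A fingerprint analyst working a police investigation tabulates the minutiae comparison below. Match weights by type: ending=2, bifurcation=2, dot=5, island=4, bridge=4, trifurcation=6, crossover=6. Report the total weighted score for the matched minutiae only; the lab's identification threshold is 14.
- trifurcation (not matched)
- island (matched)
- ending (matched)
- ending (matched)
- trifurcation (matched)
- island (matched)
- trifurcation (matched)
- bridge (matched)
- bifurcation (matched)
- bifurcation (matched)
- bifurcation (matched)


Weighted minutiae match score:
  trifurcation: not matched, +0
  island: matched, +4 (running total 4)
  ending: matched, +2 (running total 6)
  ending: matched, +2 (running total 8)
  trifurcation: matched, +6 (running total 14)
  island: matched, +4 (running total 18)
  trifurcation: matched, +6 (running total 24)
  bridge: matched, +4 (running total 28)
  bifurcation: matched, +2 (running total 30)
  bifurcation: matched, +2 (running total 32)
  bifurcation: matched, +2 (running total 34)
Total score = 34
Threshold = 14; verdict = identification

34


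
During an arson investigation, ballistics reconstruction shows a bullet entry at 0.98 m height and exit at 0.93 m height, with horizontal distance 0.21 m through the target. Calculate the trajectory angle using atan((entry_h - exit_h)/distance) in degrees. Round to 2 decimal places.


Bullet trajectory angle:
Height difference = 0.98 - 0.93 = 0.05 m
angle = atan(0.05 / 0.21)
angle = atan(0.238095)
angle = 13.39 degrees

13.39


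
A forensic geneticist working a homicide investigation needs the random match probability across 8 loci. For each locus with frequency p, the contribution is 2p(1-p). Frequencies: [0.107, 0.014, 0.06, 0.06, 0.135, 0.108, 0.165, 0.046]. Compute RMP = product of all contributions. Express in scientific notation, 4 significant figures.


Computing RMP for 8 loci:
Locus 1: 2 * 0.107 * 0.893 = 0.191102
Locus 2: 2 * 0.014 * 0.986 = 0.027608
Locus 3: 2 * 0.06 * 0.94 = 0.1128
Locus 4: 2 * 0.06 * 0.94 = 0.1128
Locus 5: 2 * 0.135 * 0.865 = 0.23355
Locus 6: 2 * 0.108 * 0.892 = 0.192672
Locus 7: 2 * 0.165 * 0.835 = 0.27555
Locus 8: 2 * 0.046 * 0.954 = 0.087768
RMP = 7.306e-08

7.306e-08


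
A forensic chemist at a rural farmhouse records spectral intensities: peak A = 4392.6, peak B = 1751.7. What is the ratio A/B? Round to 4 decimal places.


Spectral peak ratio:
Peak A = 4392.6 counts
Peak B = 1751.7 counts
Ratio = 4392.6 / 1751.7 = 2.5076

2.5076


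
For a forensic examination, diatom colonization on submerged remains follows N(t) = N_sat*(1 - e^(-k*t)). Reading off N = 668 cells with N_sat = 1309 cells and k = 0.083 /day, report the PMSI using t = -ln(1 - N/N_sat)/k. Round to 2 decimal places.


PMSI from diatom colonization curve:
N / N_sat = 668 / 1309 = 0.510313
1 - N/N_sat = 0.489687
ln(1 - N/N_sat) = -0.713989
t = -ln(1 - N/N_sat) / k = -(-0.713989) / 0.083 = 8.60 days

8.60


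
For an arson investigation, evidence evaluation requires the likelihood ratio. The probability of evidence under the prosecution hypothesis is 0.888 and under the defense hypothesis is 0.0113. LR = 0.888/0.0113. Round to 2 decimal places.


Likelihood ratio calculation:
LR = P(E|Hp) / P(E|Hd)
LR = 0.888 / 0.0113
LR = 78.58

78.58


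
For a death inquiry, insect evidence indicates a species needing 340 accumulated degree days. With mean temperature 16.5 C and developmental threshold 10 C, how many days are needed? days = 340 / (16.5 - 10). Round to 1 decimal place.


Insect development time:
Effective temperature = avg_temp - T_base = 16.5 - 10 = 6.5 C
Days = ADD / effective_temp = 340 / 6.5 = 52.3 days

52.3


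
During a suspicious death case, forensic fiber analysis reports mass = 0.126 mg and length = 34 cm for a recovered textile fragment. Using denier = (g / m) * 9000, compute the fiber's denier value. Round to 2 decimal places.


Denier calculation:
Mass in grams = 0.126 mg / 1000 = 0.000126 g
Length in meters = 34 cm / 100 = 0.34 m
Linear density = mass / length = 0.000126 / 0.34 = 0.00037059 g/m
Denier = (g/m) * 9000 = 0.00037059 * 9000 = 3.34

3.34


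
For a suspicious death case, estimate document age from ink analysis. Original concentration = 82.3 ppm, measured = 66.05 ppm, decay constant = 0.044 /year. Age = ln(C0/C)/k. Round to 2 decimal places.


Document age estimation:
C0/C = 82.3 / 66.05 = 1.246026
ln(C0/C) = 0.219959
t = 0.219959 / 0.044 = 5.00 years

5.00


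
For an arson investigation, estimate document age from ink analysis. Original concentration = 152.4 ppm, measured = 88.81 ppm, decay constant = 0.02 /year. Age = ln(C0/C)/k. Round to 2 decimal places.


Document age estimation:
C0/C = 152.4 / 88.81 = 1.716023
ln(C0/C) = 0.540009
t = 0.540009 / 0.02 = 27.00 years

27.00


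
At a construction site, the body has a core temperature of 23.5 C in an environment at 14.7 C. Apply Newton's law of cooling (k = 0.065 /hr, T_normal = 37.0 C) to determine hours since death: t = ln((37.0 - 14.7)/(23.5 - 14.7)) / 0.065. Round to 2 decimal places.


Using Newton's law of cooling:
t = ln((T_normal - T_ambient) / (T_body - T_ambient)) / k
T_normal - T_ambient = 22.3
T_body - T_ambient = 8.8
Ratio = 2.534091
ln(ratio) = 0.929835
t = 0.929835 / 0.065 = 14.31 hours

14.31


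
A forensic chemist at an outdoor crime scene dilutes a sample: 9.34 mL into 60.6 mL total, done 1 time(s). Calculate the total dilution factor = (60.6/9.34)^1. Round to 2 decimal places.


Dilution factor calculation:
Single dilution = V_total / V_sample = 60.6 / 9.34 ≈ 6.488223
Number of dilutions = 1
Total DF = (60.6 / 9.34)^1 (full precision, rounded at the end) = 6.49

6.49


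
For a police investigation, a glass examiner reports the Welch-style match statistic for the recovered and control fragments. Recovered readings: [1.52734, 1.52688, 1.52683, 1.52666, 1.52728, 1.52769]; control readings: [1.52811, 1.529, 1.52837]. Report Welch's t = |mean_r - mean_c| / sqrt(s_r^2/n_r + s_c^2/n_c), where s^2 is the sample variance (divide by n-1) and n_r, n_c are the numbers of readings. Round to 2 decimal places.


Welch's t-criterion for glass RI comparison:
Recovered mean = sum / n_r = 9.16268 / 6 = 1.5271133
Control mean = sum / n_c = 4.58548 / 3 = 1.5284933
Recovered sample variance s_r^2 = 1.50387e-07
Control sample variance s_c^2 = 2.09433e-07
Welch SE (unpooled) = sqrt(s_r^2/n_r + s_c^2/n_c) = sqrt(2.50644e-08 + 6.98111e-08) = sqrt(9.48755e-08) = 0.000308019
|mean_r - mean_c| = 0.00138
t = 0.00138 / 0.000308019 = 4.48

4.48


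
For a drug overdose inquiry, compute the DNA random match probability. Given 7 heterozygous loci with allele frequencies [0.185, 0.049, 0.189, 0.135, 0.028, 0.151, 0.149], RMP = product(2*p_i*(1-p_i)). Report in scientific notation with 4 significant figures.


Computing RMP for 7 loci:
Locus 1: 2 * 0.185 * 0.815 = 0.30155
Locus 2: 2 * 0.049 * 0.951 = 0.093198
Locus 3: 2 * 0.189 * 0.811 = 0.306558
Locus 4: 2 * 0.135 * 0.865 = 0.23355
Locus 5: 2 * 0.028 * 0.972 = 0.054432
Locus 6: 2 * 0.151 * 0.849 = 0.256398
Locus 7: 2 * 0.149 * 0.851 = 0.253598
RMP = 7.122e-06

7.122e-06


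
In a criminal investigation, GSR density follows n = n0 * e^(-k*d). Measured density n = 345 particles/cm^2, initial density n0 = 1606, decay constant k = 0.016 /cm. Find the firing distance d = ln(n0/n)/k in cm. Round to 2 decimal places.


GSR distance calculation:
n0/n = 1606 / 345 = 4.655072
ln(n0/n) = 1.537957
d = 1.537957 / 0.016 = 96.12 cm

96.12


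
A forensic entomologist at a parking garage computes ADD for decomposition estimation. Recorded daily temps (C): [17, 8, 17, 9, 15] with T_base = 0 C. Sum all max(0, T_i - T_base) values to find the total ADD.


Computing ADD day by day:
Day 1: max(0, 17 - 0) = 17
Day 2: max(0, 8 - 0) = 8
Day 3: max(0, 17 - 0) = 17
Day 4: max(0, 9 - 0) = 9
Day 5: max(0, 15 - 0) = 15
Total ADD = 66

66


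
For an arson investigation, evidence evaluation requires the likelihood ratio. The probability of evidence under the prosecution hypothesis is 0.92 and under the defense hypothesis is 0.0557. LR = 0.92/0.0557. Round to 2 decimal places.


Likelihood ratio calculation:
LR = P(E|Hp) / P(E|Hd)
LR = 0.92 / 0.0557
LR = 16.52

16.52
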